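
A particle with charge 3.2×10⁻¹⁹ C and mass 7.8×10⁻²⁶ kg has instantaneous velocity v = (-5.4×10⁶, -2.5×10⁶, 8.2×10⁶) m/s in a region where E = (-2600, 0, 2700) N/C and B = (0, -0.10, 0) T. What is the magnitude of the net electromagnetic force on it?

v×B = (8.20×10⁵, 0, 5.40×10⁵) N/C.
E + v×B = (8.17×10⁵, 0, 5.43×10⁵) N/C.
F = q(E + v×B) = (3.2×10⁻¹⁹ C)·(8.17×10⁵, 0, 5.43×10⁵) = (2.62×10⁻¹³, 0, 1.74×10⁻¹³) N.
|F| = 3.14×10⁻¹³ N.

|F| ≈ 3.14×10⁻¹³ N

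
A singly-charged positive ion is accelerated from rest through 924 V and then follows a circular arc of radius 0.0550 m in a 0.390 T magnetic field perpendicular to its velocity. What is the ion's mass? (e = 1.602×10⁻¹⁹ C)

m ≈ 3.99×10⁻²⁶ kg

Combine |q|V = ½mv² and r = mv/(|q|B): eliminate v to get m = qB²r²/(2V).
m = (1.602×10⁻¹⁹)(0.390)²(0.0550)²/(2·924) ≈ 3.99×10⁻²⁶ kg.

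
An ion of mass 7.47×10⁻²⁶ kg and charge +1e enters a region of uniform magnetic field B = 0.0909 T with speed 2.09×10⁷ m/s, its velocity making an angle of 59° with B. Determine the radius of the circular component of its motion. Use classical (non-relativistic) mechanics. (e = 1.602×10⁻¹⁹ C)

v⊥ = v sinθ = 2.09×10⁷·sin59° ≈ 1.791×10⁷ m/s.
r = m v⊥/(|q|B) = (7.47×10⁻²⁶)(1.791×10⁷)/((1.602×10⁻¹⁹)(0.0909)) ≈ 91.9 m.

r ≈ 91.9 m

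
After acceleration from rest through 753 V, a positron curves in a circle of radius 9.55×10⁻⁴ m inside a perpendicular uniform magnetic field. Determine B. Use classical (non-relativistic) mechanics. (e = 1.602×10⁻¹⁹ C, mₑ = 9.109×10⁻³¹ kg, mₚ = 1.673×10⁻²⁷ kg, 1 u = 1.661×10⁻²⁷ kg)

v = √(2|q|V/m) = √(2·1.602×10⁻¹⁹·753/9.109×10⁻³¹) ≈ 1.627×10⁷ m/s.
B = mv/(|q|r) = (9.109×10⁻³¹)(1.627×10⁷)/((1.602×10⁻¹⁹)(9.55×10⁻⁴)) ≈ 0.0969 T.

B ≈ 0.0969 T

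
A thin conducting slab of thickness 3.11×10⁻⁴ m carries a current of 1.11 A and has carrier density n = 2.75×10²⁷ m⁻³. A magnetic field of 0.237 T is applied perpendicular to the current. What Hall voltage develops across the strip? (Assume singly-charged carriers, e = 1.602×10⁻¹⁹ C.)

V_H ≈ 1.92×10⁻⁶ V

V_H = IB/(n e t).
V_H = (1.11)(0.237)/((2.75×10²⁷)(1.602×10⁻¹⁹)(3.11×10⁻⁴)) ≈ 1.92×10⁻⁶ V.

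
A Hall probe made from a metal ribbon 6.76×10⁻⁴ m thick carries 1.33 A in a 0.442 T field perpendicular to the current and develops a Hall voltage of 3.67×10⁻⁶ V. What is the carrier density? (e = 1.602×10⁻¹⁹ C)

n ≈ 1.48×10²⁷ m⁻³

From V_H = IB/(n e t), n = IB/(V_H e t).
n = (1.33)(0.442)/((3.67×10⁻⁶)(1.602×10⁻¹⁹)(6.76×10⁻⁴)) ≈ 1.48×10²⁷ m⁻³.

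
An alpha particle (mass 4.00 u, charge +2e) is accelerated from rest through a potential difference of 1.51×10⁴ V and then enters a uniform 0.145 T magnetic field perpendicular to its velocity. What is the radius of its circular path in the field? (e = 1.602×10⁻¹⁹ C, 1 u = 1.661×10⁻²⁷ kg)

r ≈ 0.173 m

Acceleration: |q|V = ½mv² ⇒ v = √(2|q|V/m) = √(2·3.204×10⁻¹⁹·1.51×10⁴/6.644×10⁻²⁷) ≈ 1.207×10⁶ m/s.
In the field: r = mv/(|q|B) = (6.644×10⁻²⁷)(1.207×10⁶)/((3.204×10⁻¹⁹)(0.145)) ≈ 0.173 m.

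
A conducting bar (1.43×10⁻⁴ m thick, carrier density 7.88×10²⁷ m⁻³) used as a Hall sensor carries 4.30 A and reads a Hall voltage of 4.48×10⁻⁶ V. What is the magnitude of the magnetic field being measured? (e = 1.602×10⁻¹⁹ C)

From V_H = IB/(n e t), B = V_H n e t / I.
B = (4.48×10⁻⁶)(7.88×10²⁷)(1.602×10⁻¹⁹)(1.43×10⁻⁴)/4.30 ≈ 0.188 T.

B ≈ 0.188 T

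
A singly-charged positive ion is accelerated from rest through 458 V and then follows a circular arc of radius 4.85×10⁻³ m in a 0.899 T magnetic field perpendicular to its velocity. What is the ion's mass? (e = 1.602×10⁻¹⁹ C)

Combine |q|V = ½mv² and r = mv/(|q|B): eliminate v to get m = qB²r²/(2V).
m = (1.602×10⁻¹⁹)(0.899)²(4.85×10⁻³)²/(2·458) ≈ 3.32×10⁻²⁷ kg.

m ≈ 3.32×10⁻²⁷ kg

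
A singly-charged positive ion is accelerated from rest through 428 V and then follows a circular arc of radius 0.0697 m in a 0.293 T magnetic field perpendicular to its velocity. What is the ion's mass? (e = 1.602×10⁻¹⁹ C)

Combine |q|V = ½mv² and r = mv/(|q|B): eliminate v to get m = qB²r²/(2V).
m = (1.602×10⁻¹⁹)(0.293)²(0.0697)²/(2·428) ≈ 7.81×10⁻²⁶ kg.

m ≈ 7.81×10⁻²⁶ kg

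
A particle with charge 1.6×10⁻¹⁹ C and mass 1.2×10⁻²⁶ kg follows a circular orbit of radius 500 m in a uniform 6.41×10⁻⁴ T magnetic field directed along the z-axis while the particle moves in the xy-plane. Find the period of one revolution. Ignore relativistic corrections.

T ≈ 7.35×10⁻⁴ s

The cyclotron period depends only on m, q, B: T = 2πm/(|q|B).
T = 2π(1.2×10⁻²⁶)/((1.6×10⁻¹⁹)(6.41×10⁻⁴)) ≈ 7.35×10⁻⁴ s.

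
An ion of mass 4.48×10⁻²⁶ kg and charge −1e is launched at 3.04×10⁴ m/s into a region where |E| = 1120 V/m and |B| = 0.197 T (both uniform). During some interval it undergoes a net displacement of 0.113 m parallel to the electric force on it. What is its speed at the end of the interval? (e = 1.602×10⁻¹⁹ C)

B does no work; ΔKE = |q|E d.
½mv_f² = ½mv₀² + |q|Ed = ½(4.48×10⁻²⁶)(3.04×10⁴)² + (1.602×10⁻¹⁹)(1120)(0.113) ≈ 2.070×10⁻¹⁷ J + 2.027×10⁻¹⁷ J ≈ 4.098×10⁻¹⁷ J.
v_f = √(2·4.098×10⁻¹⁷/4.48×10⁻²⁶) ≈ 4.28×10⁴ m/s.

v_f ≈ 4.28×10⁴ m/s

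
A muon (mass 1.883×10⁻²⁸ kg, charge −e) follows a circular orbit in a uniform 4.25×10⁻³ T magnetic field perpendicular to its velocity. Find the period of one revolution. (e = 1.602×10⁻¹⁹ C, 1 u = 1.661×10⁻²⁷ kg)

The cyclotron period depends only on m, q, B: T = 2πm/(|q|B).
T = 2π(1.883×10⁻²⁸)/((1.602×10⁻¹⁹)(4.25×10⁻³)) ≈ 1.74×10⁻⁶ s.

T ≈ 1.74×10⁻⁶ s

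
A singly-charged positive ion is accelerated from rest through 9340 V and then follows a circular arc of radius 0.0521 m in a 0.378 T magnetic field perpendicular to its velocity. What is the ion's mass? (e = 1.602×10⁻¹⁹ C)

Combine |q|V = ½mv² and r = mv/(|q|B): eliminate v to get m = qB²r²/(2V).
m = (1.602×10⁻¹⁹)(0.378)²(0.0521)²/(2·9340) ≈ 3.33×10⁻²⁷ kg.

m ≈ 3.33×10⁻²⁷ kg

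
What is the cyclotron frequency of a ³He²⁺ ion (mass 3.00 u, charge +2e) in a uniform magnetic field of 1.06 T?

f = |q|B/(2πm).
f = (3.204×10⁻¹⁹)(1.06)/(2π·4.983×10⁻²⁷) ≈ 1.08×10⁷ Hz.

f ≈ 1.08×10⁷ Hz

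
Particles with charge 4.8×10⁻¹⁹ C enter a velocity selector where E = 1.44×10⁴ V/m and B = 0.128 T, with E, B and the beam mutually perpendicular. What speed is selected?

Straight-line motion ⇒ electric and magnetic forces cancel, so E = vB.
v = E/B = 1.44×10⁴/0.128 = 1.12×10⁵ m/s.
The result is independent of the particle's charge and mass.

v = 1.12×10⁵ m/s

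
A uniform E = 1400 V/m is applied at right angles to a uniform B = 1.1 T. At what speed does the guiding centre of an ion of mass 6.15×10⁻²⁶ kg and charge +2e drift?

v_d ≈ 1300 m/s

The steady drift has the magnetic force balancing the electric force, so v_d = E/B.
v_d = 1400/1.1 = 1300 m/s.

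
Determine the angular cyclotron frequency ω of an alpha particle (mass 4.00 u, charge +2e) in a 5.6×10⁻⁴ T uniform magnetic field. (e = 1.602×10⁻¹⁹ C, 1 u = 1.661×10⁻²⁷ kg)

ω ≈ 2.7×10⁴ rad/s

ω = |q|B/m.
ω = (3.204×10⁻¹⁹)(5.6×10⁻⁴)/6.644×10⁻²⁷ ≈ 2.7×10⁴ rad/s.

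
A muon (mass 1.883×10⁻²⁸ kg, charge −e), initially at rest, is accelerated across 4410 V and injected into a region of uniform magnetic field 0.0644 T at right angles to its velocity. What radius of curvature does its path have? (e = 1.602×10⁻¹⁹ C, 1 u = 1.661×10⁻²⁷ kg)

Acceleration: |q|V = ½mv² ⇒ v = √(2|q|V/m) = √(2·1.602×10⁻¹⁹·4410/1.883×10⁻²⁸) ≈ 2.739×10⁶ m/s.
In the field: r = mv/(|q|B) = (1.883×10⁻²⁸)(2.739×10⁶)/((1.602×10⁻¹⁹)(0.0644)) ≈ 0.0500 m.

r ≈ 0.0500 m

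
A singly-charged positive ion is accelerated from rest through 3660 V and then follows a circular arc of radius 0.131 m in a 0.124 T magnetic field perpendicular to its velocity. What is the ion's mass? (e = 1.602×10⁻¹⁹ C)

m ≈ 5.77×10⁻²⁷ kg

Combine |q|V = ½mv² and r = mv/(|q|B): eliminate v to get m = qB²r²/(2V).
m = (1.602×10⁻¹⁹)(0.124)²(0.131)²/(2·3660) ≈ 5.77×10⁻²⁷ kg.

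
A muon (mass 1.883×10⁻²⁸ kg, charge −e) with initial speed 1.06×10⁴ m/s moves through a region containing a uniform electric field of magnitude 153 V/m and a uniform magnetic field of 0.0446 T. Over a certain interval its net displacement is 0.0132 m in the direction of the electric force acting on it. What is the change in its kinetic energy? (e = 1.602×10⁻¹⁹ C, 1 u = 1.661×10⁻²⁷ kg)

The magnetic force is always ⟂ v and does no work; only the electric force changes KE.
ΔKE = F_E · d = |q|E d = (1.602×10⁻¹⁹)(153)(0.0132) ≈ 3.24×10⁻¹⁹ J.

ΔKE ≈ 3.24×10⁻¹⁹ J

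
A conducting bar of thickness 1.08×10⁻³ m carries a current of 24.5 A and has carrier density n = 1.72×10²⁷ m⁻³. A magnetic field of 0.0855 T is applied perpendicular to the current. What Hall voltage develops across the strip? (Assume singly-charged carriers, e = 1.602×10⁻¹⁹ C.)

V_H = IB/(n e t).
V_H = (24.5)(0.0855)/((1.72×10²⁷)(1.602×10⁻¹⁹)(1.08×10⁻³)) ≈ 7.04×10⁻⁶ V.

V_H ≈ 7.04×10⁻⁶ V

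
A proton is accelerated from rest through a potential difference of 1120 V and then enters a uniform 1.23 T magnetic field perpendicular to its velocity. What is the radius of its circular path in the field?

r ≈ 3.93×10⁻³ m

Acceleration: |q|V = ½mv² ⇒ v = √(2|q|V/m) = √(2·1.602×10⁻¹⁹·1120/1.673×10⁻²⁷) ≈ 4.631×10⁵ m/s.
In the field: r = mv/(|q|B) = (1.673×10⁻²⁷)(4.631×10⁵)/((1.602×10⁻¹⁹)(1.23)) ≈ 3.93×10⁻³ m.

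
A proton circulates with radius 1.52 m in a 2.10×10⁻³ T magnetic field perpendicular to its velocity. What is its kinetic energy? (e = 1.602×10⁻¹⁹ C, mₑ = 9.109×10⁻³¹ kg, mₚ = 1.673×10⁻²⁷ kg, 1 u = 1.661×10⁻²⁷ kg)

v = |q|Br/m, then KE = ½mv² = (qBr)²/(2m).
v = (1.602×10⁻¹⁹)(2.10×10⁻³)(1.52)/1.673×10⁻²⁷ ≈ 3.057×10⁵ m/s.
KE = ½(1.673×10⁻²⁷)(3.057×10⁵)² ≈ 7.81×10⁻¹⁷ J.

KE ≈ 7.81×10⁻¹⁷ J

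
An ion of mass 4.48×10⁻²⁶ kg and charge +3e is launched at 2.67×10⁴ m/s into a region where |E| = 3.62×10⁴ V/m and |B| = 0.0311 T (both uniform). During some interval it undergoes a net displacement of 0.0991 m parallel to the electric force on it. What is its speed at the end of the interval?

v_f ≈ 2.79×10⁵ m/s

B does no work; ΔKE = |q|E d.
½mv_f² = ½mv₀² + |q|Ed = ½(4.48×10⁻²⁶)(2.67×10⁴)² + (4.806×10⁻¹⁹)(3.62×10⁴)(0.0991) ≈ 1.597×10⁻¹⁷ J + 1.724×10⁻¹⁵ J ≈ 1.740×10⁻¹⁵ J.
v_f = √(2·1.740×10⁻¹⁵/4.48×10⁻²⁶) ≈ 2.79×10⁵ m/s.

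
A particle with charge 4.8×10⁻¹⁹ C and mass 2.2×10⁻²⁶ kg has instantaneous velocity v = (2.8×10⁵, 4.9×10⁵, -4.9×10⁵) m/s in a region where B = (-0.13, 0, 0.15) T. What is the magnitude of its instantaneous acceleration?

|a| ≈ 2.17×10¹² m/s²

v×B = (7.35×10⁴, 2.17×10⁴, 6.37×10⁴) N/C.
F = q v×B = (4.8×10⁻¹⁹ C)·(7.35×10⁴, 2.17×10⁴, 6.37×10⁴) = (3.53×10⁻¹⁴, 1.04×10⁻¹⁴, 3.06×10⁻¹⁴) N.
|a| = |F|/m = 4.783×10⁻¹⁴/2.2×10⁻²⁶ ≈ 2.17×10¹² m/s².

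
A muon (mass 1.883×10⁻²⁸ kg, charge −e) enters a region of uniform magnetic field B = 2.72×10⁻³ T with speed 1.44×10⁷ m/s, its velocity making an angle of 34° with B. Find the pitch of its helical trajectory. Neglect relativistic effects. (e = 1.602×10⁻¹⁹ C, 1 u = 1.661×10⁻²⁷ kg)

p ≈ 32.4 m

v∥ = v cosθ = 1.44×10⁷·cos34° ≈ 1.194×10⁷ m/s.
T = 2πm/(|q|B) = 2π(1.883×10⁻²⁸)/((1.602×10⁻¹⁹)(2.72×10⁻³)) ≈ 2.715×10⁻⁶ s.
pitch = v∥ T = (1.194×10⁷)(2.715×10⁻⁶) ≈ 32.4 m.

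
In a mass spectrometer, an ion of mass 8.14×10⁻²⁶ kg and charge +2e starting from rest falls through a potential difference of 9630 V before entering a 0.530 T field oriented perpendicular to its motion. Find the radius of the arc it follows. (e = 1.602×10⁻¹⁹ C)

r ≈ 0.132 m

Acceleration: |q|V = ½mv² ⇒ v = √(2|q|V/m) = √(2·3.204×10⁻¹⁹·9630/8.14×10⁻²⁶) ≈ 2.753×10⁵ m/s.
In the field: r = mv/(|q|B) = (8.14×10⁻²⁶)(2.753×10⁵)/((3.204×10⁻¹⁹)(0.530)) ≈ 0.132 m.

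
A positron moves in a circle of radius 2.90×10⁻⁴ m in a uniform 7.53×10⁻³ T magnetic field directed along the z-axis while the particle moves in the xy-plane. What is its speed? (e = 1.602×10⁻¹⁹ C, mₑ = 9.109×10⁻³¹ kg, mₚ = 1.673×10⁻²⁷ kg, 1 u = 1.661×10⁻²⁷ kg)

From |q|vB = mv²/r, v = |q|Br/m.
v = (1.602×10⁻¹⁹)(7.53×10⁻³)(2.90×10⁻⁴)/9.109×10⁻³¹ ≈ 3.84×10⁵ m/s.

v ≈ 3.84×10⁵ m/s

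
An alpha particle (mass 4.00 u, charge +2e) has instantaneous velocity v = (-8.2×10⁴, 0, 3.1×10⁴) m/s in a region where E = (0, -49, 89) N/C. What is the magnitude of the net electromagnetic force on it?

Only an electric field acts, so F = qE = (3.204×10⁻¹⁹ C)·(0, -49.0, 89.0) = (0, -1.57×10⁻¹⁷, 2.85×10⁻¹⁷) N.
|F| = 3.26×10⁻¹⁷ N.

|F| ≈ 3.26×10⁻¹⁷ N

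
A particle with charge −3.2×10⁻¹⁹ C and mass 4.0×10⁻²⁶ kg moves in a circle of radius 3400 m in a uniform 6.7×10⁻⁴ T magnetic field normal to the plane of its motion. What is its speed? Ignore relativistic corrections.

From |q|vB = mv²/r, v = |q|Br/m.
v = (3.2×10⁻¹⁹)(6.7×10⁻⁴)(3400)/4.0×10⁻²⁶ ≈ 1.8×10⁷ m/s.

v ≈ 1.8×10⁷ m/s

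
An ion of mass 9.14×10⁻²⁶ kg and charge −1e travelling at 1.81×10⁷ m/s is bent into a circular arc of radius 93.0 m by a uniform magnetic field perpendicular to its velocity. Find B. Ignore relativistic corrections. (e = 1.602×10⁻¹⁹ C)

B ≈ 0.111 T

From |q|vB = mv²/r, B = mv/(|q|r).
B = (9.14×10⁻²⁶)(1.81×10⁷)/((1.602×10⁻¹⁹)(93.0)) ≈ 0.111 T.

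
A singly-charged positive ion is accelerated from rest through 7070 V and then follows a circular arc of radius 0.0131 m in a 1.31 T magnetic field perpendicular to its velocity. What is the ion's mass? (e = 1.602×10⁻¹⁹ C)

Combine |q|V = ½mv² and r = mv/(|q|B): eliminate v to get m = qB²r²/(2V).
m = (1.602×10⁻¹⁹)(1.31)²(0.0131)²/(2·7070) ≈ 3.34×10⁻²⁷ kg.

m ≈ 3.34×10⁻²⁷ kg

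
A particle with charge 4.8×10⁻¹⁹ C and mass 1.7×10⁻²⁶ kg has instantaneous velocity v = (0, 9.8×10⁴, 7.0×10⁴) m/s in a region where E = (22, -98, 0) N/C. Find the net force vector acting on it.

F ≈ (1.06×10⁻¹⁷, -4.70×10⁻¹⁷, 0) N

Only an electric field acts, so F = qE = (4.8×10⁻¹⁹ C)·(22.0, -98.0, 0) = (1.06×10⁻¹⁷, -4.70×10⁻¹⁷, 0) N.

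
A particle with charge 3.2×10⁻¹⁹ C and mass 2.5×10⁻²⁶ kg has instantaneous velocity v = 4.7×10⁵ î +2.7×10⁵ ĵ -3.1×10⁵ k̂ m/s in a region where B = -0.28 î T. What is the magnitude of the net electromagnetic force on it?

v×B = (0, 8.68×10⁴, 7.56×10⁴) N/C.
F = q v×B = (3.2×10⁻¹⁹ C)·(0, 8.68×10⁴, 7.56×10⁴) = (0, 2.78×10⁻¹⁴, 2.42×10⁻¹⁴) N.
|F| = 3.68×10⁻¹⁴ N.

|F| ≈ 3.68×10⁻¹⁴ N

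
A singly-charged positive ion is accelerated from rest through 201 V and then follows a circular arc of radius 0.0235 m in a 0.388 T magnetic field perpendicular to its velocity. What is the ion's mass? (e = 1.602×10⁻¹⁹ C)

m ≈ 3.31×10⁻²⁶ kg

Combine |q|V = ½mv² and r = mv/(|q|B): eliminate v to get m = qB²r²/(2V).
m = (1.602×10⁻¹⁹)(0.388)²(0.0235)²/(2·201) ≈ 3.31×10⁻²⁶ kg.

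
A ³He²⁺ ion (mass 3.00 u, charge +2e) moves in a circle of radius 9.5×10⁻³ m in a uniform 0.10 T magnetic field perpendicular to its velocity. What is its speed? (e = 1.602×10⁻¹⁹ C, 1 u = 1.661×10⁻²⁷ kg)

From |q|vB = mv²/r, v = |q|Br/m.
v = (3.204×10⁻¹⁹)(0.10)(9.5×10⁻³)/4.983×10⁻²⁷ ≈ 6.1×10⁴ m/s.

v ≈ 6.1×10⁴ m/s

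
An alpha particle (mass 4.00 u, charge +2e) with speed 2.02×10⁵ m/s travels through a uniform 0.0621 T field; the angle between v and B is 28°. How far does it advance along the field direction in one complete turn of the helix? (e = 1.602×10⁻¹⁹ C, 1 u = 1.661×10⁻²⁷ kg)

v∥ = v cosθ = 2.02×10⁵·cos28° ≈ 1.784×10⁵ m/s.
T = 2πm/(|q|B) = 2π(6.644×10⁻²⁷)/((3.204×10⁻¹⁹)(0.0621)) ≈ 2.098×10⁻⁶ s.
pitch = v∥ T = (1.784×10⁵)(2.098×10⁻⁶) ≈ 0.374 m.

p ≈ 0.374 m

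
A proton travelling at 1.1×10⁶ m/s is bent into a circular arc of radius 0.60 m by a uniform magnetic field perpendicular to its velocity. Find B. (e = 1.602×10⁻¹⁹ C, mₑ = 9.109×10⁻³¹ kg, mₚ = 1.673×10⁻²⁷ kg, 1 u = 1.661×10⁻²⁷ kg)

B ≈ 0.019 T

From |q|vB = mv²/r, B = mv/(|q|r).
B = (1.673×10⁻²⁷)(1.1×10⁶)/((1.602×10⁻¹⁹)(0.60)) ≈ 0.019 T.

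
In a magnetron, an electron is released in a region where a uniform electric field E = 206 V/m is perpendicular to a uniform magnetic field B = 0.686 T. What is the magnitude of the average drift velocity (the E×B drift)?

In crossed fields the guiding centre drifts at v_d = |E×B|/B² = E/B, independent of charge and mass.
v_d = 206/0.686 = 300 m/s.

v_d ≈ 300 m/s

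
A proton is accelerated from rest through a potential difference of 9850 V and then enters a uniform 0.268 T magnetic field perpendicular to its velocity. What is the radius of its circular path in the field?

Acceleration: |q|V = ½mv² ⇒ v = √(2|q|V/m) = √(2·1.602×10⁻¹⁹·9850/1.673×10⁻²⁷) ≈ 1.373×10⁶ m/s.
In the field: r = mv/(|q|B) = (1.673×10⁻²⁷)(1.373×10⁶)/((1.602×10⁻¹⁹)(0.268)) ≈ 0.0535 m.

r ≈ 0.0535 m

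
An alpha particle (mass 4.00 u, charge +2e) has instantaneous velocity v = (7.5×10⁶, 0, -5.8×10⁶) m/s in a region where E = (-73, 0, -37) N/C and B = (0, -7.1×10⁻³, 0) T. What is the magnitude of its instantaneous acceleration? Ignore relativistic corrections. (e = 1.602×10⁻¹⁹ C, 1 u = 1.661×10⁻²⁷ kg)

v×B = (-4.12×10⁴, 0, -5.32×10⁴) N/C.
E + v×B = (-4.13×10⁴, 0, -5.33×10⁴) N/C.
F = q(E + v×B) = (3.204×10⁻¹⁹ C)·(-4.13×10⁴, 0, -5.33×10⁴) = (-1.32×10⁻¹⁴, 0, -1.71×10⁻¹⁴) N.
|a| = |F|/m = 2.159×10⁻¹⁴/6.644×10⁻²⁷ ≈ 3.25×10¹² m/s².

|a| ≈ 3.25×10¹² m/s²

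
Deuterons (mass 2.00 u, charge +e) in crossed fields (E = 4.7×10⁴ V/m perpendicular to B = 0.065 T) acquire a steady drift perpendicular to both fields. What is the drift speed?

In crossed fields the guiding centre drifts at v_d = |E×B|/B² = E/B, independent of charge and mass.
v_d = 4.7×10⁴/0.065 = 7.2×10⁵ m/s.

v_d ≈ 7.2×10⁵ m/s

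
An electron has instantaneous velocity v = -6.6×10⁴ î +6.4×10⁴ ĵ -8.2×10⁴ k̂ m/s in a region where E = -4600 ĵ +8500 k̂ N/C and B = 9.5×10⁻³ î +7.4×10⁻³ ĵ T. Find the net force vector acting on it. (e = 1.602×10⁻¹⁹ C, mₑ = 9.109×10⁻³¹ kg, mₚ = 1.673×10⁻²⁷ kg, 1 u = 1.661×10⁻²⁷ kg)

v×B = (607, -779, -1100) N/C.
E + v×B = (607, -5380, 7400) N/C.
F = q(E + v×B) = (−1.602×10⁻¹⁹ C)·(607, -5380, 7400) = (-9.72×10⁻¹⁷, 8.62×10⁻¹⁶, -1.19×10⁻¹⁵) N.

F ≈ (-9.72×10⁻¹⁷, 8.62×10⁻¹⁶, -1.19×10⁻¹⁵) N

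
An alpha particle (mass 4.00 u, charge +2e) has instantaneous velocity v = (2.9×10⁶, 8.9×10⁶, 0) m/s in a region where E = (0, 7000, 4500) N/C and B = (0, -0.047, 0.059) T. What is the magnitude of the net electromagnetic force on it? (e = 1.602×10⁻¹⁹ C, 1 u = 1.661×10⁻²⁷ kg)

|F| ≈ 1.81×10⁻¹³ N

v×B = (5.25×10⁵, -1.71×10⁵, -1.36×10⁵) N/C.
E + v×B = (5.25×10⁵, -1.64×10⁵, -1.32×10⁵) N/C.
F = q(E + v×B) = (3.204×10⁻¹⁹ C)·(5.25×10⁵, -1.64×10⁵, -1.32×10⁵) = (1.68×10⁻¹³, -5.26×10⁻¹⁴, -4.22×10⁻¹⁴) N.
|F| = 1.81×10⁻¹³ N.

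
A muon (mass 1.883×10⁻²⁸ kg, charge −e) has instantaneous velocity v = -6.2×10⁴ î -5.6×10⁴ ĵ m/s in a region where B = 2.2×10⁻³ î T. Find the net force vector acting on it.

v×B = (0, 0, 123) N/C.
F = q v×B = (−1.602×10⁻¹⁹ C)·(0, 0, 123) = (0, 0, -1.97×10⁻¹⁷) N.

F ≈ (0, 0, -1.97×10⁻¹⁷) N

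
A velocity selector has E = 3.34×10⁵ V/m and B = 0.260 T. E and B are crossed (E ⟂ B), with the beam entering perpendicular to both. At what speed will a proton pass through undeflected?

v = 1.28×10⁶ m/s

Straight-line motion ⇒ electric and magnetic forces cancel, so E = vB.
v = E/B = 3.34×10⁵/0.260 = 1.28×10⁶ m/s.
The result is independent of the particle's charge and mass.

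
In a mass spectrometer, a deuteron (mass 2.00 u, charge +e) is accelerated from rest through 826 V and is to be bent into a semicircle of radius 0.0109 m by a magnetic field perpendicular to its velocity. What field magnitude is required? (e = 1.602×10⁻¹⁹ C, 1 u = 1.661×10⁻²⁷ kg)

v = √(2|q|V/m) = √(2·1.602×10⁻¹⁹·826/3.322×10⁻²⁷) ≈ 2.823×10⁵ m/s.
B = mv/(|q|r) = (3.322×10⁻²⁷)(2.823×10⁵)/((1.602×10⁻¹⁹)(0.0109)) ≈ 0.537 T.

B ≈ 0.537 T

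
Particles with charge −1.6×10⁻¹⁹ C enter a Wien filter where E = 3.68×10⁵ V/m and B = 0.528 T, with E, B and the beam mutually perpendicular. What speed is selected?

Straight-line motion ⇒ electric and magnetic forces cancel, so E = vB.
v = E/B = 3.68×10⁵/0.528 = 6.97×10⁵ m/s.

v = 6.97×10⁵ m/s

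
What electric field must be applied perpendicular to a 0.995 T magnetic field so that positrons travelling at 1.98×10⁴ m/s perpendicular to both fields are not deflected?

E = 1.97×10⁴ V/m

For straight-line motion qE = qvB, so E = vB.
E = 1.98×10⁴ × 0.995 = 1.97×10⁴ V/m.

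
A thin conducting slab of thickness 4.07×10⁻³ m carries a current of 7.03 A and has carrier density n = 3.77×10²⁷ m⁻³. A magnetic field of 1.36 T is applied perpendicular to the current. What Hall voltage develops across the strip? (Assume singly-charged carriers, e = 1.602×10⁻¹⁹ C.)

V_H ≈ 3.89×10⁻⁶ V

V_H = IB/(n e t).
V_H = (7.03)(1.36)/((3.77×10²⁷)(1.602×10⁻¹⁹)(4.07×10⁻³)) ≈ 3.89×10⁻⁶ V.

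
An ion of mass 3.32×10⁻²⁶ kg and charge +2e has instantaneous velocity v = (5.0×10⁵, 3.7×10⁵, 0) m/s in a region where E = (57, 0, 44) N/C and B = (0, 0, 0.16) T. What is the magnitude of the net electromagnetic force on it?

|F| ≈ 3.19×10⁻¹⁴ N

v×B = (5.92×10⁴, -8.00×10⁴, 0) N/C.
E + v×B = (5.93×10⁴, -8.00×10⁴, 44.0) N/C.
F = q(E + v×B) = (3.204×10⁻¹⁹ C)·(5.93×10⁴, -8.00×10⁴, 44.0) = (1.90×10⁻¹⁴, -2.56×10⁻¹⁴, 1.41×10⁻¹⁷) N.
|F| = 3.19×10⁻¹⁴ N.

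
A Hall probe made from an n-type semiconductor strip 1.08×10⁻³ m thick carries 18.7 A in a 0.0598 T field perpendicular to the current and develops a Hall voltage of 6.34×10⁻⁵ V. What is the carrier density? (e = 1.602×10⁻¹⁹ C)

From V_H = IB/(n e t), n = IB/(V_H e t).
n = (18.7)(0.0598)/((6.34×10⁻⁵)(1.602×10⁻¹⁹)(1.08×10⁻³)) ≈ 1.02×10²⁶ m⁻³.

n ≈ 1.02×10²⁶ m⁻³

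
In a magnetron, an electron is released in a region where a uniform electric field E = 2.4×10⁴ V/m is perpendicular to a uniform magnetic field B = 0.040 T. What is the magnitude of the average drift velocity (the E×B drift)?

v_d ≈ 6.0×10⁵ m/s

The steady drift has the magnetic force balancing the electric force, so v_d = E/B.
v_d = 2.4×10⁴/0.040 = 6.0×10⁵ m/s.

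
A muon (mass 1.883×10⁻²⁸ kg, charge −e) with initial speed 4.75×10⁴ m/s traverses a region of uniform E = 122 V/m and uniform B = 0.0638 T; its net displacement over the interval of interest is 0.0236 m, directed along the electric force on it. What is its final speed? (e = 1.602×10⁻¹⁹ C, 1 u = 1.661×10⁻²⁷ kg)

v_f ≈ 8.46×10⁴ m/s

B does no work; ΔKE = |q|E d.
½mv_f² = ½mv₀² + |q|Ed = ½(1.883×10⁻²⁸)(4.75×10⁴)² + (1.602×10⁻¹⁹)(122)(0.0236) ≈ 2.124×10⁻¹⁹ J + 4.612×10⁻¹⁹ J ≈ 6.737×10⁻¹⁹ J.
v_f = √(2·6.737×10⁻¹⁹/1.883×10⁻²⁸) ≈ 8.46×10⁴ m/s.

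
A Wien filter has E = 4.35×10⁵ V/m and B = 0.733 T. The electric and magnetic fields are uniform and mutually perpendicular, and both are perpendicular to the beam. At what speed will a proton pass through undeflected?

Zero net Lorentz force requires |qE| = |q v×B|, i.e. E = vB.
v = E/B = 4.35×10⁵/0.733 = 5.93×10⁵ m/s.

v = 5.93×10⁵ m/s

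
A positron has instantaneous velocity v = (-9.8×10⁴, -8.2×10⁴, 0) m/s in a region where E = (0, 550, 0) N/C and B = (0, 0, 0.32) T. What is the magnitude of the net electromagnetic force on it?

|F| ≈ 6.62×10⁻¹⁵ N

v×B = (-2.62×10⁴, 3.14×10⁴, 0) N/C.
E + v×B = (-2.62×10⁴, 3.19×10⁴, 0) N/C.
F = q(E + v×B) = (1.602×10⁻¹⁹ C)·(-2.62×10⁴, 3.19×10⁴, 0) = (-4.20×10⁻¹⁵, 5.11×10⁻¹⁵, 0) N.
|F| = 6.62×10⁻¹⁵ N.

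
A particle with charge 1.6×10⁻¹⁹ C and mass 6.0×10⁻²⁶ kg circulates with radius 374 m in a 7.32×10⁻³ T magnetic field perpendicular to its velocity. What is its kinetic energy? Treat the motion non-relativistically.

v = |q|Br/m, then KE = ½mv² = (qBr)²/(2m).
v = (1.6×10⁻¹⁹)(7.32×10⁻³)(374)/6.0×10⁻²⁶ ≈ 7.300×10⁶ m/s.
KE = ½(6.0×10⁻²⁶)(7.300×10⁶)² ≈ 1.60×10⁻¹² J.

KE ≈ 1.60×10⁻¹² J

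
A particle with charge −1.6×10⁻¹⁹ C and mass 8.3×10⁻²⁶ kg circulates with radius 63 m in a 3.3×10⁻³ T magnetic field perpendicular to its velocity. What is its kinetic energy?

KE ≈ 4.2×10⁴ eV

v = |q|Br/m, then KE = ½mv² = (qBr)²/(2m).
v = (1.6×10⁻¹⁹)(3.3×10⁻³)(63)/8.3×10⁻²⁶ ≈ 4.008×10⁵ m/s.
KE = ½(8.3×10⁻²⁶)(4.008×10⁵)² ≈ 6.7×10⁻¹⁵ J = 4.2×10⁴ eV.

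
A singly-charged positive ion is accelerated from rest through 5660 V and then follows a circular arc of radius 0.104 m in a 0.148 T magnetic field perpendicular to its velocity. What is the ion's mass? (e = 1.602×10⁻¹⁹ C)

Combine |q|V = ½mv² and r = mv/(|q|B): eliminate v to get m = qB²r²/(2V).
m = (1.602×10⁻¹⁹)(0.148)²(0.104)²/(2·5660) ≈ 3.35×10⁻²⁷ kg.

m ≈ 3.35×10⁻²⁷ kg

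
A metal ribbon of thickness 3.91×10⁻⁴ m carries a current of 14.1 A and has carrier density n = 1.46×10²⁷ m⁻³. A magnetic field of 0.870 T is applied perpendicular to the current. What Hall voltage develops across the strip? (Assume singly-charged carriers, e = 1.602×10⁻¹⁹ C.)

V_H = IB/(n e t).
V_H = (14.1)(0.870)/((1.46×10²⁷)(1.602×10⁻¹⁹)(3.91×10⁻⁴)) ≈ 1.34×10⁻⁴ V.

V_H ≈ 1.34×10⁻⁴ V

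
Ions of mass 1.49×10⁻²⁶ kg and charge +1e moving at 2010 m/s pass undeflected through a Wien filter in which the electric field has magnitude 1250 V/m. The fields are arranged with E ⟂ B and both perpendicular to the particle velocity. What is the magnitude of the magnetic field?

B = 0.622 T

Balance of forces in the selector: qE = qvB ⇒ B = E/v.
B = 1250/2010 = 0.622 T.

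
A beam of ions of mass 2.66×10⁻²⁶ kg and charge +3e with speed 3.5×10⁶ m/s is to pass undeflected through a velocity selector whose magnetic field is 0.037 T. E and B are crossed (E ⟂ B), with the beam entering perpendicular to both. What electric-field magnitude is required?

E = 1.3×10⁵ V/m

For straight-line motion qE = qvB, so E = vB.
E = 3.5×10⁶ × 0.037 = 1.3×10⁵ V/m.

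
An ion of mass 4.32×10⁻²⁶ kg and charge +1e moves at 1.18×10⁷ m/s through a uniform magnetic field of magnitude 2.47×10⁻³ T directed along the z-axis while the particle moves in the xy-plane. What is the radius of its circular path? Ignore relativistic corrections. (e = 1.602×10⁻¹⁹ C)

The magnetic force provides the centripetal force: |q|vB = mv²/r.
r = mv/(|q|B) = (4.32×10⁻²⁶)(1.18×10⁷)/((1.602×10⁻¹⁹)(2.47×10⁻³)) ≈ 1290 m.

r ≈ 1290 m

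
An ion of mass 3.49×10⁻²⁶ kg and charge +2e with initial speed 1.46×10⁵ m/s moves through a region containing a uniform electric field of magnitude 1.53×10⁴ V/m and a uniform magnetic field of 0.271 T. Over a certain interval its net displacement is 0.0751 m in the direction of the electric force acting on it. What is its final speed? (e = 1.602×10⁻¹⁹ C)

v_f ≈ 2.06×10⁵ m/s

B does no work; ΔKE = |q|E d.
½mv_f² = ½mv₀² + |q|Ed = ½(3.49×10⁻²⁶)(1.46×10⁵)² + (3.204×10⁻¹⁹)(1.53×10⁴)(0.0751) ≈ 3.720×10⁻¹⁶ J + 3.681×10⁻¹⁶ J ≈ 7.401×10⁻¹⁶ J.
v_f = √(2·7.401×10⁻¹⁶/3.49×10⁻²⁶) ≈ 2.06×10⁵ m/s.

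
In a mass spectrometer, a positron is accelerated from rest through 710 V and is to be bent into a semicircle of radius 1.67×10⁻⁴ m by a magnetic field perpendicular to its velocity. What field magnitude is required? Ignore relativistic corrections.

v = √(2|q|V/m) = √(2·1.602×10⁻¹⁹·710/9.109×10⁻³¹) ≈ 1.580×10⁷ m/s.
B = mv/(|q|r) = (9.109×10⁻³¹)(1.580×10⁷)/((1.602×10⁻¹⁹)(1.67×10⁻⁴)) ≈ 0.538 T.

B ≈ 0.538 T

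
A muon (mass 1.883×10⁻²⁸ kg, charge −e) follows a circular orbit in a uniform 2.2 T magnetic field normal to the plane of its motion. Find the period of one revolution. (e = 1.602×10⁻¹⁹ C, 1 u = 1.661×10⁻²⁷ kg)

T ≈ 3.4×10⁻⁹ s

The cyclotron period depends only on m, q, B: T = 2πm/(|q|B).
T = 2π(1.883×10⁻²⁸)/((1.602×10⁻¹⁹)(2.2)) ≈ 3.4×10⁻⁹ s.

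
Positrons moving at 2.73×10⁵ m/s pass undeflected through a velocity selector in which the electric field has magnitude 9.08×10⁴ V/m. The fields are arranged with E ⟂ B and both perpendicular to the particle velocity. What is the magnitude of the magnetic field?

B = 0.333 T

Balance of forces in the selector: qE = qvB ⇒ B = E/v.
B = 9.08×10⁴/2.73×10⁵ = 0.333 T.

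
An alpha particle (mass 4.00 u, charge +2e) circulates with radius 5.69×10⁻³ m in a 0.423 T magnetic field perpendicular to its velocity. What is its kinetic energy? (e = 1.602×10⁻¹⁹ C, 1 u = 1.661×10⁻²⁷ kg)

KE ≈ 4.48×10⁻¹⁷ J

v = |q|Br/m, then KE = ½mv² = (qBr)²/(2m).
v = (3.204×10⁻¹⁹)(0.423)(5.69×10⁻³)/6.644×10⁻²⁷ ≈ 1.161×10⁵ m/s.
KE = ½(6.644×10⁻²⁷)(1.161×10⁵)² ≈ 4.48×10⁻¹⁷ J.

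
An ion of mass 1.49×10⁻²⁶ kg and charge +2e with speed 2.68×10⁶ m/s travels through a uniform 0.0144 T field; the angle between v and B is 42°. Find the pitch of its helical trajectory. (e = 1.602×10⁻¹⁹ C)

p ≈ 40.4 m

v∥ = v cosθ = 2.68×10⁶·cos42° ≈ 1.992×10⁶ m/s.
T = 2πm/(|q|B) = 2π(1.49×10⁻²⁶)/((3.204×10⁻¹⁹)(0.0144)) ≈ 2.029×10⁻⁵ s.
pitch = v∥ T = (1.992×10⁶)(2.029×10⁻⁵) ≈ 40.4 m.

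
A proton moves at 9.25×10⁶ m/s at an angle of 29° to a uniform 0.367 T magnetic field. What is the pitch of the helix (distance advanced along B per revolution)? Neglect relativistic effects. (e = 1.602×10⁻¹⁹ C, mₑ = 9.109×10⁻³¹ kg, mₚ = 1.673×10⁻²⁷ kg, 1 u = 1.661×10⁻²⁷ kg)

v∥ = v cosθ = 9.25×10⁶·cos29° ≈ 8.090×10⁶ m/s.
T = 2πm/(|q|B) = 2π(1.673×10⁻²⁷)/((1.602×10⁻¹⁹)(0.367)) ≈ 1.788×10⁻⁷ s.
pitch = v∥ T = (8.090×10⁶)(1.788×10⁻⁷) ≈ 1.45 m.

p ≈ 1.45 m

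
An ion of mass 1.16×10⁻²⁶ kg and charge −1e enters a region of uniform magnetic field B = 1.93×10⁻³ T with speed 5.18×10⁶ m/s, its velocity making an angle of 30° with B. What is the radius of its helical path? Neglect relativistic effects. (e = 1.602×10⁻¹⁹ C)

r ≈ 97.2 m

v⊥ = v sinθ = 5.18×10⁶·sin30° ≈ 2.590×10⁶ m/s.
r = m v⊥/(|q|B) = (1.16×10⁻²⁶)(2.590×10⁶)/((1.602×10⁻¹⁹)(1.93×10⁻³)) ≈ 97.2 m.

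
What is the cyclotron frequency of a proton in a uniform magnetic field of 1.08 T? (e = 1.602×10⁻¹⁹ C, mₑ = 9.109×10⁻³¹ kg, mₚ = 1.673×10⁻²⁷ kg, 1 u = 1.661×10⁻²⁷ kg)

f = |q|B/(2πm).
f = (1.602×10⁻¹⁹)(1.08)/(2π·1.673×10⁻²⁷) ≈ 1.65×10⁷ Hz.

f ≈ 1.65×10⁷ Hz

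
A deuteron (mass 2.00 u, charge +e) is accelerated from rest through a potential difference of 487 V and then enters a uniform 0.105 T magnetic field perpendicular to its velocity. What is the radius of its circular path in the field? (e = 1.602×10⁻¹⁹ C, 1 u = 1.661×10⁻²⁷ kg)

Acceleration: |q|V = ½mv² ⇒ v = √(2|q|V/m) = √(2·1.602×10⁻¹⁹·487/3.322×10⁻²⁷) ≈ 2.167×10⁵ m/s.
In the field: r = mv/(|q|B) = (3.322×10⁻²⁷)(2.167×10⁵)/((1.602×10⁻¹⁹)(0.105)) ≈ 0.0428 m.

r ≈ 0.0428 m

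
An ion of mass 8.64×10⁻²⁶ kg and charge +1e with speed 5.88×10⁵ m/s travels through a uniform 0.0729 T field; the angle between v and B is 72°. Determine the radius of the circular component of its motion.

v⊥ = v sinθ = 5.88×10⁵·sin72° ≈ 5.592×10⁵ m/s.
r = m v⊥/(|q|B) = (8.64×10⁻²⁶)(5.592×10⁵)/((1.602×10⁻¹⁹)(0.0729)) ≈ 4.14 m.

r ≈ 4.14 m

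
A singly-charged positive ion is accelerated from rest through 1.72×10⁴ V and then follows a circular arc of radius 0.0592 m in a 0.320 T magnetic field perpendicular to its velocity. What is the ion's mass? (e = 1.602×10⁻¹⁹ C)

Combine |q|V = ½mv² and r = mv/(|q|B): eliminate v to get m = qB²r²/(2V).
m = (1.602×10⁻¹⁹)(0.320)²(0.0592)²/(2·1.72×10⁴) ≈ 1.67×10⁻²⁷ kg.

m ≈ 1.67×10⁻²⁷ kg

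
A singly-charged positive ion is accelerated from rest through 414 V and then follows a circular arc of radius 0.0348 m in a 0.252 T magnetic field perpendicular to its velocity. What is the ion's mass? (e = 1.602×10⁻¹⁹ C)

m ≈ 1.49×10⁻²⁶ kg

Combine |q|V = ½mv² and r = mv/(|q|B): eliminate v to get m = qB²r²/(2V).
m = (1.602×10⁻¹⁹)(0.252)²(0.0348)²/(2·414) ≈ 1.49×10⁻²⁶ kg.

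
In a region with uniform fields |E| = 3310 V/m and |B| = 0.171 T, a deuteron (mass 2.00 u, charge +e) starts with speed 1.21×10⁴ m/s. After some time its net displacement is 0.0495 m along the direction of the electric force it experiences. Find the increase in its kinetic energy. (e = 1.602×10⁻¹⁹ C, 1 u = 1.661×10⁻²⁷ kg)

The magnetic force is always ⟂ v and does no work; only the electric force changes KE.
ΔKE = F_E · d = |q|E d = (1.602×10⁻¹⁹)(3310)(0.0495) ≈ 2.62×10⁻¹⁷ J.

ΔKE ≈ 2.62×10⁻¹⁷ J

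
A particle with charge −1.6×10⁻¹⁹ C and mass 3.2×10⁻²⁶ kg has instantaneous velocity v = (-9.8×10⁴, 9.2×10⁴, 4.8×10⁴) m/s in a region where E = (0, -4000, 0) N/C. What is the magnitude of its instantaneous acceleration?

|a| ≈ 2.00×10¹⁰ m/s²

Only an electric field acts, so F = qE = (−1.6×10⁻¹⁹ C)·(0, -4000, 0) = (0, 6.40×10⁻¹⁶, 0) N.
|a| = |F|/m = 6.400×10⁻¹⁶/3.2×10⁻²⁶ ≈ 2.00×10¹⁰ m/s².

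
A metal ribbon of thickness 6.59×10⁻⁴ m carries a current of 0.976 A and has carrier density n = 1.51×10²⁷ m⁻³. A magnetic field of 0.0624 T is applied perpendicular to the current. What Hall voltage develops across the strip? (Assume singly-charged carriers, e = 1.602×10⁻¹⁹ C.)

V_H ≈ 3.82×10⁻⁷ V

V_H = IB/(n e t).
V_H = (0.976)(0.0624)/((1.51×10²⁷)(1.602×10⁻¹⁹)(6.59×10⁻⁴)) ≈ 3.82×10⁻⁷ V.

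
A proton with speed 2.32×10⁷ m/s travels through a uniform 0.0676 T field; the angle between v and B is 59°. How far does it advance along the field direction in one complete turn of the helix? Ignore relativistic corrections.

v∥ = v cosθ = 2.32×10⁷·cos59° ≈ 1.195×10⁷ m/s.
T = 2πm/(|q|B) = 2π(1.673×10⁻²⁷)/((1.602×10⁻¹⁹)(0.0676)) ≈ 9.707×10⁻⁷ s.
pitch = v∥ T = (1.195×10⁷)(9.707×10⁻⁷) ≈ 11.6 m.

p ≈ 11.6 m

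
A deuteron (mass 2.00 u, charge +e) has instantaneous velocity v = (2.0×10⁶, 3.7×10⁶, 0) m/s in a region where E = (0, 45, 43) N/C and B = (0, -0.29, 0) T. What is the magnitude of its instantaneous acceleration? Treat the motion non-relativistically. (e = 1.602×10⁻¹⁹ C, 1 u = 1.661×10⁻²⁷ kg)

|a| ≈ 2.80×10¹³ m/s²

v×B = (0, 0, -5.80×10⁵) N/C.
E + v×B = (0, 45.0, -5.80×10⁵) N/C.
F = q(E + v×B) = (1.602×10⁻¹⁹ C)·(0, 45.0, -5.80×10⁵) = (0, 7.21×10⁻¹⁸, -9.29×10⁻¹⁴) N.
|a| = |F|/m = 9.291×10⁻¹⁴/3.322×10⁻²⁷ ≈ 2.80×10¹³ m/s².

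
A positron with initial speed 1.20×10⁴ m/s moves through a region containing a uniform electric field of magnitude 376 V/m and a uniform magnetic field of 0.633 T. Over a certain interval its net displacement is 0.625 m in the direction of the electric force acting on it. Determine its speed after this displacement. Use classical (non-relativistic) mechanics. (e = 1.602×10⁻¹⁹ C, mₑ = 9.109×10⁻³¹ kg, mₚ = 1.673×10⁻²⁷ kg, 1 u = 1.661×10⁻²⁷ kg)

v_f ≈ 9.09×10⁶ m/s

B does no work; ΔKE = |q|E d.
½mv_f² = ½mv₀² + |q|Ed = ½(9.109×10⁻³¹)(1.20×10⁴)² + (1.602×10⁻¹⁹)(376)(0.625) ≈ 6.558×10⁻²³ J + 3.765×10⁻¹⁷ J ≈ 3.765×10⁻¹⁷ J.
v_f = √(2·3.765×10⁻¹⁷/9.109×10⁻³¹) ≈ 9.09×10⁶ m/s.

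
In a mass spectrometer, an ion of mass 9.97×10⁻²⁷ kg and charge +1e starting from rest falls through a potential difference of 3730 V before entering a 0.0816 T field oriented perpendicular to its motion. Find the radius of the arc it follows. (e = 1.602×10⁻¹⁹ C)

Acceleration: |q|V = ½mv² ⇒ v = √(2|q|V/m) = √(2·1.602×10⁻¹⁹·3730/9.97×10⁻²⁷) ≈ 3.462×10⁵ m/s.
In the field: r = mv/(|q|B) = (9.97×10⁻²⁷)(3.462×10⁵)/((1.602×10⁻¹⁹)(0.0816)) ≈ 0.264 m.

r ≈ 0.264 m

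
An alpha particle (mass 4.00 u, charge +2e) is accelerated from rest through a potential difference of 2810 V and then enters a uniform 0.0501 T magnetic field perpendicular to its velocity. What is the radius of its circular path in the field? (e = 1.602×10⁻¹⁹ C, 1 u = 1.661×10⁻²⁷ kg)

Acceleration: |q|V = ½mv² ⇒ v = √(2|q|V/m) = √(2·3.204×10⁻¹⁹·2810/6.644×10⁻²⁷) ≈ 5.206×10⁵ m/s.
In the field: r = mv/(|q|B) = (6.644×10⁻²⁷)(5.206×10⁵)/((3.204×10⁻¹⁹)(0.0501)) ≈ 0.215 m.

r ≈ 0.215 m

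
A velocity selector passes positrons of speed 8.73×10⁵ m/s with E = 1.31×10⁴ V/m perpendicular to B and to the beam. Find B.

Balance of forces in the selector: qE = qvB ⇒ B = E/v.
B = 1.31×10⁴/8.73×10⁵ = 0.0150 T.

B = 0.0150 T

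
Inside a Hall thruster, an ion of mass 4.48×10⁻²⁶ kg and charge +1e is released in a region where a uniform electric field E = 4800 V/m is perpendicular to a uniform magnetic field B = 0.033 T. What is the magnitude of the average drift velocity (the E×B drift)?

The E×B drift speed is v_d = E/B.
v_d = 4800/0.033 = 1.5×10⁵ m/s.

v_d ≈ 1.5×10⁵ m/s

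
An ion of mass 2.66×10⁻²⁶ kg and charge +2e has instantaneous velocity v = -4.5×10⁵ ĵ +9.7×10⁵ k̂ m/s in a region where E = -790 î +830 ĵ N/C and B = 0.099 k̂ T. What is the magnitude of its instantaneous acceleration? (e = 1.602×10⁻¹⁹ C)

|a| ≈ 5.46×10¹¹ m/s²

v×B = (-4.46×10⁴, 0, 0) N/C.
E + v×B = (-4.53×10⁴, 830, 0) N/C.
F = q(E + v×B) = (3.204×10⁻¹⁹ C)·(-4.53×10⁴, 830, 0) = (-1.45×10⁻¹⁴, 2.66×10⁻¹⁶, 0) N.
|a| = |F|/m = 1.453×10⁻¹⁴/2.66×10⁻²⁶ ≈ 5.46×10¹¹ m/s².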